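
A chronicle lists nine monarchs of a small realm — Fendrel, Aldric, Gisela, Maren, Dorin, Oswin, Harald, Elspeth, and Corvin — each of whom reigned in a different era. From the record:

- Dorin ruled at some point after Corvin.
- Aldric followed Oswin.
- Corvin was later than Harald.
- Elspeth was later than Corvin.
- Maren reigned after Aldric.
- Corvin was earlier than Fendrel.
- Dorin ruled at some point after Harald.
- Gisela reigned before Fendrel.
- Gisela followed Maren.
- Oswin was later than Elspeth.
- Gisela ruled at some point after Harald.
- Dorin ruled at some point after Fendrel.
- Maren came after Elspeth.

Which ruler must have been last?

Dorin

Every other ruler has a chain of constraints placing them before Dorin, so Dorin is last.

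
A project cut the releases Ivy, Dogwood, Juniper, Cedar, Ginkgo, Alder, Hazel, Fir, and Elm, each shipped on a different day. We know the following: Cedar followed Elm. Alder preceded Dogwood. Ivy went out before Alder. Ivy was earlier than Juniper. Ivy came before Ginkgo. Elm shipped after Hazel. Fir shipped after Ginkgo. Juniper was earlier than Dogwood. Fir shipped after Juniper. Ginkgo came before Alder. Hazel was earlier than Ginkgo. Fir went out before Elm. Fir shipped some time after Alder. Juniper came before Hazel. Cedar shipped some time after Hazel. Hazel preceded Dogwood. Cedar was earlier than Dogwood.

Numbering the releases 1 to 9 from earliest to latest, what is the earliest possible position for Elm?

Alder, Fir, Ginkgo, Hazel, Ivy, and Juniper must all come before Elm — 6 forced predecessors.
Nothing else is forced ahead of Elm, so its earliest slot is position 6 + 1 = 7.

7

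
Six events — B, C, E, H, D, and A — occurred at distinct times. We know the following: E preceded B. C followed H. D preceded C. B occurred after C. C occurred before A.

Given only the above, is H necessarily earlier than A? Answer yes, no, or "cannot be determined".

yes

Chain the constraints: H → C → A. Each link is directly stated, so H comes before A.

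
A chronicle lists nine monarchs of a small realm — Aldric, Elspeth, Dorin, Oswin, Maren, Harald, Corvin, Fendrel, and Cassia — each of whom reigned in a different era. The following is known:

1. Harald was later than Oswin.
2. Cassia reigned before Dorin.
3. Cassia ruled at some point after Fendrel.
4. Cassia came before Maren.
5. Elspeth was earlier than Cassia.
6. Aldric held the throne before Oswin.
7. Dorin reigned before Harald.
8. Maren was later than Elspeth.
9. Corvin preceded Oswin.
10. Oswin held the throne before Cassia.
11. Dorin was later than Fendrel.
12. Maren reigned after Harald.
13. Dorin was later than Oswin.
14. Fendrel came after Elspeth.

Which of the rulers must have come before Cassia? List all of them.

Aldric, Corvin, Elspeth, Fendrel, Oswin

Directly stated before Cassia: Elspeth, Fendrel, and Oswin.
Aldric reaches Cassia via Aldric → Oswin → Cassia.
Corvin reaches Cassia via Corvin → Oswin → Cassia.
No chain forces Dorin (or any of the others) ahead of Cassia.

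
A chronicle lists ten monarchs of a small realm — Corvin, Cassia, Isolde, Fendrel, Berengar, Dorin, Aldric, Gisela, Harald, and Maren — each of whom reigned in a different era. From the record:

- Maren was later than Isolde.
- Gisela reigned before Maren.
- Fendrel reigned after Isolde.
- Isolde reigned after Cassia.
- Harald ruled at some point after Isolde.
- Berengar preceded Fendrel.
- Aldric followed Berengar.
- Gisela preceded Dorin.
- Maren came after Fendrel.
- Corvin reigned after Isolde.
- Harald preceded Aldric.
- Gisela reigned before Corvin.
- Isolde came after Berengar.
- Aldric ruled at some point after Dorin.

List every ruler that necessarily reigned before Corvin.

Directly stated before Corvin: Gisela and Isolde.
Berengar reaches Corvin via Berengar → Isolde → Corvin.
Cassia reaches Corvin via Cassia → Isolde → Corvin.
No chain forces Harald (or any of the others) ahead of Corvin.

Berengar, Cassia, Gisela, Isolde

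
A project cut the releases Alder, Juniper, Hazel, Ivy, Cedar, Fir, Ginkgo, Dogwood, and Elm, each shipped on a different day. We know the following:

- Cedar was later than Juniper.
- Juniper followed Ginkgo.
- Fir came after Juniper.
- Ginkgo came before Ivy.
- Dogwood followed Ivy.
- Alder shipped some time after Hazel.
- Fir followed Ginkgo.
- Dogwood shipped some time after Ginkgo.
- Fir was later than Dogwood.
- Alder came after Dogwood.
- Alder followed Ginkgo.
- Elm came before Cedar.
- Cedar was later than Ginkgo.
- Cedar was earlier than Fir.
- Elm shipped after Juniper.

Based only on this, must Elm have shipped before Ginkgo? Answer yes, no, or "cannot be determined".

Tracing the constraints gives Ginkgo → Juniper → Elm, so Ginkgo must come before Elm.
That means Elm cannot be before Ginkgo.

no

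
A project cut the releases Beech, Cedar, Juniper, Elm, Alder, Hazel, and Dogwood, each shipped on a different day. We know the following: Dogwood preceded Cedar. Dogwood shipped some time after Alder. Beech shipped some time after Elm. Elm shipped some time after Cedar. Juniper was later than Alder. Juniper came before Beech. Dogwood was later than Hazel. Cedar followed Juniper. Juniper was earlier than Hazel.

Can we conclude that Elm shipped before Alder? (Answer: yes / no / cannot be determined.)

no

Tracing the constraints gives Alder → Juniper → Cedar → Elm, so Alder must come before Elm.
That means Elm cannot be before Alder.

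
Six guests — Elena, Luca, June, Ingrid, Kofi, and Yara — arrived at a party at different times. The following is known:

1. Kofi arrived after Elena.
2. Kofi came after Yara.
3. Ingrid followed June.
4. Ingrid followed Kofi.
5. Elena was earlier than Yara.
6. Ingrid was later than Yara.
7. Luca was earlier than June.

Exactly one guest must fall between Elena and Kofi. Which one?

Tracing the constraints gives Elena → Yara → Kofi, so Yara sits after Elena and before Kofi.
No other guest is forced both after Elena and before Kofi.

Yara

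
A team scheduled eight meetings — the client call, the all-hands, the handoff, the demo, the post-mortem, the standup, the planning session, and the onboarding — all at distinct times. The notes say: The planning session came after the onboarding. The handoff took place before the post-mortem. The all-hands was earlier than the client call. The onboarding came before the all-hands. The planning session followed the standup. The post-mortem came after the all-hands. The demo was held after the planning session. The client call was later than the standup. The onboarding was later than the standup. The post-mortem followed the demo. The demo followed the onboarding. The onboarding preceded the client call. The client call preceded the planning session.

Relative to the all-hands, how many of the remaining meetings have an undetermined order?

Forced before the all-hands: the onboarding and the standup; forced after the all-hands: the client call, the demo, the planning session, and the post-mortem.
That leaves the handoff with no forced order relative to the all-hands — 1.

1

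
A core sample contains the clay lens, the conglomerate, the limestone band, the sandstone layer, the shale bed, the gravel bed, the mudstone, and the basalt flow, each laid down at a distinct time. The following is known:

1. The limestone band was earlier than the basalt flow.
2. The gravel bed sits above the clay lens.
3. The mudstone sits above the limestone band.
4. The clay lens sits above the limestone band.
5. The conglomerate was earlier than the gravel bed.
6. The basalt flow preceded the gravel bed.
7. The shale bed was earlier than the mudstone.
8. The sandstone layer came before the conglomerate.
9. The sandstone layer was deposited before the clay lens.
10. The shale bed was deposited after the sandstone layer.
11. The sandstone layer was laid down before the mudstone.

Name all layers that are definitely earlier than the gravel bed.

Directly stated before the gravel bed: the basalt flow, the clay lens, and the conglomerate.
The limestone band reaches the gravel bed via the limestone band → the clay lens → the gravel bed.
The sandstone layer reaches the gravel bed via the sandstone layer → the conglomerate → the gravel bed.

the basalt flow, the clay lens, the conglomerate, the limestone band, the sandstone layer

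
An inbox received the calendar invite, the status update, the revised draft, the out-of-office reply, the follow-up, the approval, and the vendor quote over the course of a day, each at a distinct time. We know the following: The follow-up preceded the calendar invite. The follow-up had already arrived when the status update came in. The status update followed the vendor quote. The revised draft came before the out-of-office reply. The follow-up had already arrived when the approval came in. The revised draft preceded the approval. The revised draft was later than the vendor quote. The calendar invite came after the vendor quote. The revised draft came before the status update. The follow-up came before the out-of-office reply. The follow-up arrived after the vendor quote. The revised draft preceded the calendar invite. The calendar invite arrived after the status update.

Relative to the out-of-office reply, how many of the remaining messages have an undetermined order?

3

Forced before the out-of-office reply: the follow-up, the revised draft, and the vendor quote.
That leaves the approval, the calendar invite, and the status update with no forced order relative to the out-of-office reply — 3.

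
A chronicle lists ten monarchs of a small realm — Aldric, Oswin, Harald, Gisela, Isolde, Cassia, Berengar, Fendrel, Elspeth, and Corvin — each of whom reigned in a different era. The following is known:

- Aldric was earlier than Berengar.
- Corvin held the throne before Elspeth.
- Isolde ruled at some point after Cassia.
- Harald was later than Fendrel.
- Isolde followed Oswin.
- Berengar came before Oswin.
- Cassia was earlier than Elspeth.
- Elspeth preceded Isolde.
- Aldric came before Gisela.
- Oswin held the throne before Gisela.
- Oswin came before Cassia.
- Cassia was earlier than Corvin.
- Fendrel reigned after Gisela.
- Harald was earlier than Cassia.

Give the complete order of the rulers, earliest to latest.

Aldric, Berengar, Oswin, Gisela, Fendrel, Harald, Cassia, Corvin, Elspeth, Isolde

The constraints fix every adjacent pair, so only one ordering works:
Aldric → Berengar → Oswin → Gisela → Fendrel → Harald → Cassia → Corvin → Elspeth → Isolde.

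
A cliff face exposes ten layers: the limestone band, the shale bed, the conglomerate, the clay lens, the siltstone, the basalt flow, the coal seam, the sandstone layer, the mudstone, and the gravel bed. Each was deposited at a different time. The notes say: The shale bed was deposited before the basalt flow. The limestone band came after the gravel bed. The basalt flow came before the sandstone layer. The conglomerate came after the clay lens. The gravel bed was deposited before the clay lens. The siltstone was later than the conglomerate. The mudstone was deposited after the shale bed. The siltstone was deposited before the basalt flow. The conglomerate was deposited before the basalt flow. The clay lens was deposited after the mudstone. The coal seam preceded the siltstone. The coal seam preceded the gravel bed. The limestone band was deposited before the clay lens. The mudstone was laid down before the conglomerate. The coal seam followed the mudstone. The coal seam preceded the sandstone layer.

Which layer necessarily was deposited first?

the shale bed

The shale bed has a chain of constraints placing it before every other layer, so the shale bed must be first.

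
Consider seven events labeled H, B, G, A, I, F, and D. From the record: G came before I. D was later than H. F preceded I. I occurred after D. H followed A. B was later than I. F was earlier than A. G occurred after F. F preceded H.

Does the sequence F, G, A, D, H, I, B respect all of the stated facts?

The constraints require H before D, but in the proposed sequence D appears ahead of H. That one violation is enough.

no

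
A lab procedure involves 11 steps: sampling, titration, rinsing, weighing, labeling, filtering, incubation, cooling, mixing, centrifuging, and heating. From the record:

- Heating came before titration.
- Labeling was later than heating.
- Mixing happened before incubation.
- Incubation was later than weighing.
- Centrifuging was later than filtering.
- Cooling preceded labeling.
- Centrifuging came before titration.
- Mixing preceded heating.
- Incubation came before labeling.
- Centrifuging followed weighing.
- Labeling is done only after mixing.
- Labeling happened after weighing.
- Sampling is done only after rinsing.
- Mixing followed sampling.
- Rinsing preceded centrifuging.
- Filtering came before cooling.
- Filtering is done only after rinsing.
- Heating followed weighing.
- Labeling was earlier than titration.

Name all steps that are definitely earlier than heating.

mixing, rinsing, sampling, weighing

Directly stated before heating: mixing and weighing.
Rinsing reaches heating via rinsing → sampling → mixing → heating.
Sampling reaches heating via sampling → mixing → heating.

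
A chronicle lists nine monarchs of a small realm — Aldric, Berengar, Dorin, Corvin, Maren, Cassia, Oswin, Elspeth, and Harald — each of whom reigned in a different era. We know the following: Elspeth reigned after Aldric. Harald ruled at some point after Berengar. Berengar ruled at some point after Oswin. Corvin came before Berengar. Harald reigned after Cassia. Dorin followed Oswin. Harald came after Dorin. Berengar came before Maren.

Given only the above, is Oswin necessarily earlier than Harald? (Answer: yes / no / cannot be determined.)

Chain the constraints: Oswin → Dorin → Harald. Each link is directly stated, so Oswin comes before Harald.

yes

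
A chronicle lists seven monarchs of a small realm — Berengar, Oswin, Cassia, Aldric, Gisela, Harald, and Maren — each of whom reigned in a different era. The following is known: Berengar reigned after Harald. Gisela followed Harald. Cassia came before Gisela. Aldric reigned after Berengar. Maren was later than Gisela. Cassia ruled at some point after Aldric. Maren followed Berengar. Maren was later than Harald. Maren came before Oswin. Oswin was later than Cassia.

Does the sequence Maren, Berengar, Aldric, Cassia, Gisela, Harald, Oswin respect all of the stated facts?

no

The constraints require Harald before Berengar, but in the proposed sequence Berengar appears ahead of Harald. That one violation is enough.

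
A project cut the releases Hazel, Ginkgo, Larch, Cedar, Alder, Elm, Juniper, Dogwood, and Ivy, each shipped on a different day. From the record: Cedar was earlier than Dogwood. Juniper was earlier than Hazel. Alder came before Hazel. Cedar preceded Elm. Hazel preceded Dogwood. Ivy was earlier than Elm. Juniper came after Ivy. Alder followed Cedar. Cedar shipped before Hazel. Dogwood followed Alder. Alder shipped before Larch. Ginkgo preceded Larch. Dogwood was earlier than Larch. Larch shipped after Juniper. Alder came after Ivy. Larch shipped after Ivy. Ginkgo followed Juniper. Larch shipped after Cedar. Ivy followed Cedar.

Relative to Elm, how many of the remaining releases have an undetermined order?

6

Forced before Elm: Cedar and Ivy.
That leaves Alder, Dogwood, Ginkgo, Hazel, Juniper, and Larch with no forced order relative to Elm — 6.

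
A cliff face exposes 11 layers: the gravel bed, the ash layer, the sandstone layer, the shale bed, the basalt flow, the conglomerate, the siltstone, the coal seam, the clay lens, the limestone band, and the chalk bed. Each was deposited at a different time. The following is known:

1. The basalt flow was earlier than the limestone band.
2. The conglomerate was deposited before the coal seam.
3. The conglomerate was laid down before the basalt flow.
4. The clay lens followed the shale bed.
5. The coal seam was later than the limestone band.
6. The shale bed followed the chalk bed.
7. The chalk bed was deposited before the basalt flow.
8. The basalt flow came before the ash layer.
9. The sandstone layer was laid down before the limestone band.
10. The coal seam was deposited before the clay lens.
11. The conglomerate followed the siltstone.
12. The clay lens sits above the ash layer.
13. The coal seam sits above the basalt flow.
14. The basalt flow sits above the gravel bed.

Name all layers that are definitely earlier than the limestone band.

the basalt flow, the chalk bed, the conglomerate, the gravel bed, the sandstone layer, the siltstone

Directly stated before the limestone band: the basalt flow and the sandstone layer.
The chalk bed reaches the limestone band via the chalk bed → the basalt flow → the limestone band.
The conglomerate reaches the limestone band via the conglomerate → the basalt flow → the limestone band.
The gravel bed reaches the limestone band via the gravel bed → the basalt flow → the limestone band.
Likewise the siltstone reaches the limestone band by chaining the stated constraints.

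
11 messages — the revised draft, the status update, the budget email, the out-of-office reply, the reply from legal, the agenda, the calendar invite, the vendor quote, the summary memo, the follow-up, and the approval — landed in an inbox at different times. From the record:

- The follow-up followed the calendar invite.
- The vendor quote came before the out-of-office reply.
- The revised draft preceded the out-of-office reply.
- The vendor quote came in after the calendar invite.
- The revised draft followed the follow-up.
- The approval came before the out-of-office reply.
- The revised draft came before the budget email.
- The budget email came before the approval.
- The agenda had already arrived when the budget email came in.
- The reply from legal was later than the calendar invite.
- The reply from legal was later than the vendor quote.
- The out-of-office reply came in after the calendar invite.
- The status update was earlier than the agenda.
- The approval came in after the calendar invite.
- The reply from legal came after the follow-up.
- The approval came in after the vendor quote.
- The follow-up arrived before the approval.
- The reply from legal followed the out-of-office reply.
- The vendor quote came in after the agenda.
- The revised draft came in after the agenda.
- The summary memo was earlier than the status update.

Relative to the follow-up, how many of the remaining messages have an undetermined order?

Forced before the follow-up: the calendar invite; forced after the follow-up: the approval, the budget email, the out-of-office reply, the reply from legal, and the revised draft.
That leaves the agenda, the status update, the summary memo, and the vendor quote with no forced order relative to the follow-up — 4.

4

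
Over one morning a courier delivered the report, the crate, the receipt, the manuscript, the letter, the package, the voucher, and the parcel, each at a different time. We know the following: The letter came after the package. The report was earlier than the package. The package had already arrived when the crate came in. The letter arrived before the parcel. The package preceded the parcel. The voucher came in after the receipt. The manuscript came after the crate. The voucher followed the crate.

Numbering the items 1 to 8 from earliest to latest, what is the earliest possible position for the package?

The report must come before the package — 1 forced predecessor.
Nothing else is forced ahead of the package, so its earliest slot is position 1 + 1 = 2.

2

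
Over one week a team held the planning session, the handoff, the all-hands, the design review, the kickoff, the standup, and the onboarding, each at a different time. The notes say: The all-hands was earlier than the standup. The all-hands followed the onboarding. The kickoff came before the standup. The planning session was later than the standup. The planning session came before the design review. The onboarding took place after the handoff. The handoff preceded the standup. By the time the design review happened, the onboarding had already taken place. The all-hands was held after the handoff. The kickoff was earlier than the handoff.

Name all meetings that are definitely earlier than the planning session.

the all-hands, the handoff, the kickoff, the onboarding, the standup

Directly stated before the planning session: the standup.
The all-hands reaches the planning session via the all-hands → the standup → the planning session.
The handoff reaches the planning session via the handoff → the standup → the planning session.
The kickoff reaches the planning session via the kickoff → the standup → the planning session.
Likewise the onboarding reaches the planning session by chaining the stated constraints.
No chain forces the design review ahead of the planning session.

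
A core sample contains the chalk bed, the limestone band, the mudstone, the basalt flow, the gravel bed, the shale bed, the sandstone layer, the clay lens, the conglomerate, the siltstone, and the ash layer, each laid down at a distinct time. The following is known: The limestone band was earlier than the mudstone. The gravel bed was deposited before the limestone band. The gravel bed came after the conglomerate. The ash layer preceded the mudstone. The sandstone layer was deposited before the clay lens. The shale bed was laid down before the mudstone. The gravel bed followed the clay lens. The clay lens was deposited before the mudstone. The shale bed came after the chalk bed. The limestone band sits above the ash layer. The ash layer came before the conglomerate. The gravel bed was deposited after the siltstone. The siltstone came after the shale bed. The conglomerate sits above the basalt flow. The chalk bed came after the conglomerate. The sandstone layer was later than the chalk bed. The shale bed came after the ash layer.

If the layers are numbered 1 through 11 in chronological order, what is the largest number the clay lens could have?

8

The clay lens must come before the gravel bed, the limestone band, and the mudstone — 3 layers forced after it.
Everything else can be placed before the clay lens in some valid order, so the clay lens can sit as late as position 11 − 3 = 8.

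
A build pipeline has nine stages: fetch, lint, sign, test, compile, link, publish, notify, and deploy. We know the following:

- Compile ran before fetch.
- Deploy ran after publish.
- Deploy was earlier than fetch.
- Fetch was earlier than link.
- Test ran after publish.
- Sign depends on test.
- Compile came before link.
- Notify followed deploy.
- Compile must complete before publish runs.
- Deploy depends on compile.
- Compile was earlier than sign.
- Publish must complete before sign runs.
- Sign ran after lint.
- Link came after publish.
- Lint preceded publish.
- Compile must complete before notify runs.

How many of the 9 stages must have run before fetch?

Directly stated before fetch: compile and deploy.
Lint reaches fetch via lint → publish → deploy → fetch.
Publish reaches fetch via publish → deploy → fetch.
That's compile, deploy, lint, and publish — 4 in all.

4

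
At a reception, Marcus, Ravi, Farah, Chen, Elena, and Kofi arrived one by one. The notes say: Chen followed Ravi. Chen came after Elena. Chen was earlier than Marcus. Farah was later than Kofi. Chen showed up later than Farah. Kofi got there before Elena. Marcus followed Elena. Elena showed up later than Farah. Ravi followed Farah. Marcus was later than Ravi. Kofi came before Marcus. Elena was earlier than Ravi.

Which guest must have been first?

Kofi

Kofi has a chain of constraints placing them before every other guest, so Kofi must be first.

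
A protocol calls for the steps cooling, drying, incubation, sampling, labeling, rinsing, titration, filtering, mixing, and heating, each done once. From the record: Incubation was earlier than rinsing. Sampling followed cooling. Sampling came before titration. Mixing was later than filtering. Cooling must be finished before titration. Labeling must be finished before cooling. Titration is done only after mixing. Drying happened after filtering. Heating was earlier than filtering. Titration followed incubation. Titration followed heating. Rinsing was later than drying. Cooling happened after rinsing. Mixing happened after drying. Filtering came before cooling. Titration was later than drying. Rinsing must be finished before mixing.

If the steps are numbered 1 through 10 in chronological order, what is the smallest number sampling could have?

Cooling, drying, filtering, heating, incubation, labeling, and rinsing must all come before sampling — 7 forced predecessors.
Nothing else is forced ahead of sampling, so its earliest slot is position 7 + 1 = 8.

8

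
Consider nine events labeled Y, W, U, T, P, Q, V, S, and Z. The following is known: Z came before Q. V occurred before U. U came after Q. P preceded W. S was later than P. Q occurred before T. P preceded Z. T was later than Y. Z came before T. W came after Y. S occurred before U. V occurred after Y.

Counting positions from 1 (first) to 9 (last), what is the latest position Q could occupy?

Q must come before T and U — 2 events forced after it.
Everything else can be placed before Q in some valid order, so Q can sit as late as position 9 − 2 = 7.

7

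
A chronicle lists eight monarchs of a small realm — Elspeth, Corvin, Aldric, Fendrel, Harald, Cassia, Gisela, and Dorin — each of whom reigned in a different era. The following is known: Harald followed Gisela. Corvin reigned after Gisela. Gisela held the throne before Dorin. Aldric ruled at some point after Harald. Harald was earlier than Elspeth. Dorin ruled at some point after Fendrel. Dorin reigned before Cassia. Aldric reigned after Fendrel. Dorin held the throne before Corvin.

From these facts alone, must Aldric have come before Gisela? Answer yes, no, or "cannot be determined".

Tracing the constraints gives Gisela → Harald → Aldric, so Gisela must come before Aldric.
That means Aldric cannot be before Gisela.

no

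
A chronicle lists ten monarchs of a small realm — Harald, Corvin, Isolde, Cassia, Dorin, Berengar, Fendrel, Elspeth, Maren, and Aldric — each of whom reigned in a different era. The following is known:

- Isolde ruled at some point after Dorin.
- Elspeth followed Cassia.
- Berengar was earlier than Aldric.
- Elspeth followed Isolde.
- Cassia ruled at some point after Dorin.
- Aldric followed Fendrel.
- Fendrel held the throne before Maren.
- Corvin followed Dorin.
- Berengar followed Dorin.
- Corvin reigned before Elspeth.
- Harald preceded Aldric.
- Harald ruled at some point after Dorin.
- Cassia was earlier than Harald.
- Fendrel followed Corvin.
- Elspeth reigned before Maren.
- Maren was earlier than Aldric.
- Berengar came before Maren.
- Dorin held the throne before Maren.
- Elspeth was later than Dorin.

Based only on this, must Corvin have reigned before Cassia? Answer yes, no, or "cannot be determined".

cannot be determined

No chain of stated constraints runs from Corvin to Cassia, and none runs from Cassia to Corvin either.
So the relative order of Corvin and Cassia is not fixed by the given facts.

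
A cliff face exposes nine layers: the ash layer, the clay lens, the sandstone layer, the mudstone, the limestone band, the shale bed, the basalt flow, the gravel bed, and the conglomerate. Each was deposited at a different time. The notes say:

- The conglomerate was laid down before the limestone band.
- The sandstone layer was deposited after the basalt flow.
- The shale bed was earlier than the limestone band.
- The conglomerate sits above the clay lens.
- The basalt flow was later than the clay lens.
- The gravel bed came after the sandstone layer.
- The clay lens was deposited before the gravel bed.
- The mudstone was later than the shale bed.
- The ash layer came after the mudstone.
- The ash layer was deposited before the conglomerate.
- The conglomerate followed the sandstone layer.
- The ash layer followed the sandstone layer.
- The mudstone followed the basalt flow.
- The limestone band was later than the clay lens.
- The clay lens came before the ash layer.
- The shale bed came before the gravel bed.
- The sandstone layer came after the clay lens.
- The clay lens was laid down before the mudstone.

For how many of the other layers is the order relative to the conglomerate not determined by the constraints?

Forced before the conglomerate: the ash layer, the basalt flow, the clay lens, the mudstone, the sandstone layer, and the shale bed; forced after the conglomerate: the limestone band.
That leaves the gravel bed with no forced order relative to the conglomerate — 1.

1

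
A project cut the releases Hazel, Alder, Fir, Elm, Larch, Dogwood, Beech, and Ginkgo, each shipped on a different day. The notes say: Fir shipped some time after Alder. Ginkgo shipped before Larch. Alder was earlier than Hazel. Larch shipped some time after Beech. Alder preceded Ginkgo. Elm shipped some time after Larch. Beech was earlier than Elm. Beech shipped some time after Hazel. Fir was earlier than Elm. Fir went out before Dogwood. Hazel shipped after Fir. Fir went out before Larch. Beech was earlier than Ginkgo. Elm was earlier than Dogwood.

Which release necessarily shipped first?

Alder has a chain of constraints placing it before every other release, so Alder must be first.

Alder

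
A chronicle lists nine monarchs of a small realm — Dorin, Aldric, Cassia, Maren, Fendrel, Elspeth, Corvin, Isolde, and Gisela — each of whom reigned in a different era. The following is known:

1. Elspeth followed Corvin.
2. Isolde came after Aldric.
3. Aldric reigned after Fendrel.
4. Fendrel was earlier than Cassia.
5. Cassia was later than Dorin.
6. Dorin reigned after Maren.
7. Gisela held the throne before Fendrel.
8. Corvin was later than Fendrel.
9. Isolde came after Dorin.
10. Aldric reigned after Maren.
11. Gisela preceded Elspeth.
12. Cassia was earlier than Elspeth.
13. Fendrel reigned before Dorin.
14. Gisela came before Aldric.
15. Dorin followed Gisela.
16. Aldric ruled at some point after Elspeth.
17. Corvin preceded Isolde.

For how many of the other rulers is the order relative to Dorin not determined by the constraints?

1

Forced before Dorin: Fendrel, Gisela, and Maren; forced after Dorin: Aldric, Cassia, Elspeth, and Isolde.
That leaves Corvin with no forced order relative to Dorin — 1.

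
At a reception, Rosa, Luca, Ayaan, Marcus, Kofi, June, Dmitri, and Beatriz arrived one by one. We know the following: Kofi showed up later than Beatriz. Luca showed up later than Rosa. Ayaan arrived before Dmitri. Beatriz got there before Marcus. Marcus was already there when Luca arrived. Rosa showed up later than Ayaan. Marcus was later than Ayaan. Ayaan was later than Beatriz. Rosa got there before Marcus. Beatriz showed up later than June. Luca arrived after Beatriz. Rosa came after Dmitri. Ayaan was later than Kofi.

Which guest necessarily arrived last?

Every other guest has a chain of constraints placing them before Luca, so Luca is last.

Luca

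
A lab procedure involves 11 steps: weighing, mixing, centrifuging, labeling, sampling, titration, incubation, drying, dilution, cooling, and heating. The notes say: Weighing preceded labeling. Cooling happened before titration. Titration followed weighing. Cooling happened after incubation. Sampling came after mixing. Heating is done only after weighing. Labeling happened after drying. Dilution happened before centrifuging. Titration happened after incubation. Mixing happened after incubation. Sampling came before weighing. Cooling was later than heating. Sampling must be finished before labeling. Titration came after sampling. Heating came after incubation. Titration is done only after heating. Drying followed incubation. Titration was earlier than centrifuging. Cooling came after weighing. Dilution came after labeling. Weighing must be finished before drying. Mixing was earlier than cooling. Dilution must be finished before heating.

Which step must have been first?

Incubation has a chain of constraints placing it before every other step, so incubation must be first.

incubation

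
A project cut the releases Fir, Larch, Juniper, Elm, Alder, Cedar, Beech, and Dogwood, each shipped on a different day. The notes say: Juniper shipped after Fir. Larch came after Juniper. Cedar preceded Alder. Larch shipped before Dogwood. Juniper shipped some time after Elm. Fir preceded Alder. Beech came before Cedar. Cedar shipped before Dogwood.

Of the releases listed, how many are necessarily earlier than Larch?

Directly stated before Larch: Juniper.
Elm reaches Larch via Elm → Juniper → Larch.
Fir reaches Larch via Fir → Juniper → Larch.
That's Elm, Fir, and Juniper — 3 in all.

3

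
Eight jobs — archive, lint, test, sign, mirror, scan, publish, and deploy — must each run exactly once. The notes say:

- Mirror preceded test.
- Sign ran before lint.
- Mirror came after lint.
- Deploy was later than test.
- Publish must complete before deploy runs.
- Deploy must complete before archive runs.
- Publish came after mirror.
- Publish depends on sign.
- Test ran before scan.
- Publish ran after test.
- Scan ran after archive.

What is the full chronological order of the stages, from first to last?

The constraints fix every adjacent pair, so only one ordering works:
sign → lint → mirror → test → publish → deploy → archive → scan.

sign, lint, mirror, test, publish, deploy, archive, scan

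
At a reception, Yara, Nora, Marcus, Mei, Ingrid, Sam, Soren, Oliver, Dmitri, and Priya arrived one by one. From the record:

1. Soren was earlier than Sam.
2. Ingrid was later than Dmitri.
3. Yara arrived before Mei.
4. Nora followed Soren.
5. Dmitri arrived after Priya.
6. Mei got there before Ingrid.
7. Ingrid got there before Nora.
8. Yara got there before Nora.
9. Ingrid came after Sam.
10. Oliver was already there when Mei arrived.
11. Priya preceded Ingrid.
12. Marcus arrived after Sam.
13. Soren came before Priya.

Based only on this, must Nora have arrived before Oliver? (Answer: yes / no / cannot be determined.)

no

Tracing the constraints gives Oliver → Mei → Ingrid → Nora, so Oliver must come before Nora.
That means Nora cannot be before Oliver.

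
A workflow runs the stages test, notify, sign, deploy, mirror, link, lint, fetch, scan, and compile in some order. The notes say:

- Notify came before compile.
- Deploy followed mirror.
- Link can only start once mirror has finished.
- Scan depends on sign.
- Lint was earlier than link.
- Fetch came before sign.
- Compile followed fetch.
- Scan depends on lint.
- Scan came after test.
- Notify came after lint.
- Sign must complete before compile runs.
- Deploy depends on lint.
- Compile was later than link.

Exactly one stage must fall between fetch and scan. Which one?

sign

Tracing the constraints gives fetch → sign → scan, so sign sits after fetch and before scan.
No other stage is forced both after fetch and before scan.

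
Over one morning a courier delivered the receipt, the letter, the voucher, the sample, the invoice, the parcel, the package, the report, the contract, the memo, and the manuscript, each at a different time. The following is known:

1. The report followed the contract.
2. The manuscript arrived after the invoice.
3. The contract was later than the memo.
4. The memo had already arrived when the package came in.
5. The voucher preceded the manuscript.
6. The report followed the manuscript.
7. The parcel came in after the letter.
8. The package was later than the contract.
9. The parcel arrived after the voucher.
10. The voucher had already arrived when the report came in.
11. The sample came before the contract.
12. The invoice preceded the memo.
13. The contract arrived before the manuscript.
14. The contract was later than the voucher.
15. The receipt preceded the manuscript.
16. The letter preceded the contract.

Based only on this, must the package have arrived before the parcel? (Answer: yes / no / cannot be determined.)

No chain of stated constraints runs from the package to the parcel, and none runs from the parcel to the package either.
So the relative order of the package and the parcel is not fixed by the given facts.

cannot be determined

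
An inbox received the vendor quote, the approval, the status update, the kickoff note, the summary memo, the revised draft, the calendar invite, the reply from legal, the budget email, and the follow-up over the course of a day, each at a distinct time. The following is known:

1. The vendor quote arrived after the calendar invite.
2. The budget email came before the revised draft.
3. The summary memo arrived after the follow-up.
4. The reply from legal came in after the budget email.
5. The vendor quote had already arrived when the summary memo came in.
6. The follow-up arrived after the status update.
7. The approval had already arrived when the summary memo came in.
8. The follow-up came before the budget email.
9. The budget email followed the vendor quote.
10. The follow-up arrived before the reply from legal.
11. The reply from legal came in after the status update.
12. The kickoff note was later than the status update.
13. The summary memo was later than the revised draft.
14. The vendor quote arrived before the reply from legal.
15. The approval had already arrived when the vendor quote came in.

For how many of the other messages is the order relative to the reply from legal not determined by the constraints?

Forced before the reply from legal: the approval, the budget email, the calendar invite, the follow-up, the status update, and the vendor quote.
That leaves the kickoff note, the revised draft, and the summary memo with no forced order relative to the reply from legal — 3.

3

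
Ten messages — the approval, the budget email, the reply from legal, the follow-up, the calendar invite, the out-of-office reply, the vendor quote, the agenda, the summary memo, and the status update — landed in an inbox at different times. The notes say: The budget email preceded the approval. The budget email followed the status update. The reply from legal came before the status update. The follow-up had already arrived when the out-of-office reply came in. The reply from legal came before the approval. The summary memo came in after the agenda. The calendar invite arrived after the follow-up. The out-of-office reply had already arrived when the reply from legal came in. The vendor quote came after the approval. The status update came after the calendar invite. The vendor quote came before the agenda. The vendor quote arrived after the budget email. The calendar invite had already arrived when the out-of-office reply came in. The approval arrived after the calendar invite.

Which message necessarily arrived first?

The follow-up has a chain of constraints placing it before every other message, so the follow-up must be first.

the follow-up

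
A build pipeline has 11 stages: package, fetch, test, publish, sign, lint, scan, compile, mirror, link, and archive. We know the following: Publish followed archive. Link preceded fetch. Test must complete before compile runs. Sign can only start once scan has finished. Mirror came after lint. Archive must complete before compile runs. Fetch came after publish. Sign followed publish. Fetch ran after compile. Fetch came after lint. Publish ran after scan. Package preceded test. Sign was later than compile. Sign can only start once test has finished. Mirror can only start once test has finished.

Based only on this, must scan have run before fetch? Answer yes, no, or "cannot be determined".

Chain the constraints: scan → publish → fetch. Each link is directly stated, so scan comes before fetch.

yes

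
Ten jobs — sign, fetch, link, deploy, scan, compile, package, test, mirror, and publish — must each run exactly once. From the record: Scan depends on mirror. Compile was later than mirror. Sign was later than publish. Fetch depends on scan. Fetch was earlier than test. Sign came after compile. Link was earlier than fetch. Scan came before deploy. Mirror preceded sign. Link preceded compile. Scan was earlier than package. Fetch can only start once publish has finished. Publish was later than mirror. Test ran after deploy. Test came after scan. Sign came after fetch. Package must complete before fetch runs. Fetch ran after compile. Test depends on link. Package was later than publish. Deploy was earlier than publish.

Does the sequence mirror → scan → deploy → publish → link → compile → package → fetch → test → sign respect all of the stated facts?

Check each stated constraint against the proposed order — e.g. scan is ahead of test; mirror is ahead of sign. Every pair is in the required order; nothing is violated.

yes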